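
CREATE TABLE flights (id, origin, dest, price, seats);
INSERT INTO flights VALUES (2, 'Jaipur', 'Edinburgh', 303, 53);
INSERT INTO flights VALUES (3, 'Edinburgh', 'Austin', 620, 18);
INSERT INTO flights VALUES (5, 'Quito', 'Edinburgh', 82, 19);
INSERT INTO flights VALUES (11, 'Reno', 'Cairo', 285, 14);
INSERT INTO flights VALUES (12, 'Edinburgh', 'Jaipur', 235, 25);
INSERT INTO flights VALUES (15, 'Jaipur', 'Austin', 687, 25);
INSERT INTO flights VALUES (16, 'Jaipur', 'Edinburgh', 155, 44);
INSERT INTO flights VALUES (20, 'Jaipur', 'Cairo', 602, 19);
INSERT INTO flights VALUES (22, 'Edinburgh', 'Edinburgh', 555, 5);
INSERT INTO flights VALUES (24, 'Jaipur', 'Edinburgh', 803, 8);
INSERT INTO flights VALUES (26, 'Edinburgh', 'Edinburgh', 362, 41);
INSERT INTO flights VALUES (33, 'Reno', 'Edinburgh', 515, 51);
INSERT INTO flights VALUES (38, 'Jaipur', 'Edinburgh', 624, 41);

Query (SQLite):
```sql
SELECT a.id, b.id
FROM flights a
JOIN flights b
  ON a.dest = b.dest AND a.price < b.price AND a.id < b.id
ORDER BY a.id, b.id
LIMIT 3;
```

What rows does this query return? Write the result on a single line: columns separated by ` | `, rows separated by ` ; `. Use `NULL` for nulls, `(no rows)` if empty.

Pairs (a,b) with same dest, a.price < b.price, a.id < b.id.
dest groups: Austin:{3,15} Cairo:{11,20} Edinburgh:{2,5,16,22,24,26,33,38} Jaipur:{12}
Ordered by (a.id, b.id); first 3.

2 | 22 ; 2 | 24 ; 2 | 26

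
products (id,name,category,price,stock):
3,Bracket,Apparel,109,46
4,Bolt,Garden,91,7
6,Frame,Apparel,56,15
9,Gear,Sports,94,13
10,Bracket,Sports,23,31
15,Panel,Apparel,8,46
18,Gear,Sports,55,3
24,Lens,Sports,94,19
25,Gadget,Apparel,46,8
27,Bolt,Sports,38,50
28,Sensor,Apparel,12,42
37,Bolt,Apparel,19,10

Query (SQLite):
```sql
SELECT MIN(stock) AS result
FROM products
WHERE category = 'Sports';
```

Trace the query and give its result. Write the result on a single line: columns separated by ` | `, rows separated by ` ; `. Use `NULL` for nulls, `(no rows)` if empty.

Rows where category='Sports' → stock values: [13, 31, 3, 19, 50].
MIN of non-NULL values = 3.

3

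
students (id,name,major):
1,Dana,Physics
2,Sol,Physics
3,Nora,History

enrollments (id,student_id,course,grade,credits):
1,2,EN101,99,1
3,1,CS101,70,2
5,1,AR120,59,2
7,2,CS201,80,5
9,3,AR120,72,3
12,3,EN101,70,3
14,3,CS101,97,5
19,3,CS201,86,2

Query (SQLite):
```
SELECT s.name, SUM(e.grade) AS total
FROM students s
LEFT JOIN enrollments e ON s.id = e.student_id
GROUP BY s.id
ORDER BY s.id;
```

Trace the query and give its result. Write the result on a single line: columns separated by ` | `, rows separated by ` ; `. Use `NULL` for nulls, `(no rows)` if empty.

LEFT JOIN keeps every students row; unmatched ones get NULL for enrollments columns.
Group by students.id and compute SUM(e.grade). SUM over an all-NULL group is NULL.
  1: ids {3, 5} → SUM(e.grade)=129
  2: ids {1, 7} → SUM(e.grade)=179
  3: ids {9, 12, 14, 19} → SUM(e.grade)=325

Dana | 129 ; Sol | 179 ; Nora | 325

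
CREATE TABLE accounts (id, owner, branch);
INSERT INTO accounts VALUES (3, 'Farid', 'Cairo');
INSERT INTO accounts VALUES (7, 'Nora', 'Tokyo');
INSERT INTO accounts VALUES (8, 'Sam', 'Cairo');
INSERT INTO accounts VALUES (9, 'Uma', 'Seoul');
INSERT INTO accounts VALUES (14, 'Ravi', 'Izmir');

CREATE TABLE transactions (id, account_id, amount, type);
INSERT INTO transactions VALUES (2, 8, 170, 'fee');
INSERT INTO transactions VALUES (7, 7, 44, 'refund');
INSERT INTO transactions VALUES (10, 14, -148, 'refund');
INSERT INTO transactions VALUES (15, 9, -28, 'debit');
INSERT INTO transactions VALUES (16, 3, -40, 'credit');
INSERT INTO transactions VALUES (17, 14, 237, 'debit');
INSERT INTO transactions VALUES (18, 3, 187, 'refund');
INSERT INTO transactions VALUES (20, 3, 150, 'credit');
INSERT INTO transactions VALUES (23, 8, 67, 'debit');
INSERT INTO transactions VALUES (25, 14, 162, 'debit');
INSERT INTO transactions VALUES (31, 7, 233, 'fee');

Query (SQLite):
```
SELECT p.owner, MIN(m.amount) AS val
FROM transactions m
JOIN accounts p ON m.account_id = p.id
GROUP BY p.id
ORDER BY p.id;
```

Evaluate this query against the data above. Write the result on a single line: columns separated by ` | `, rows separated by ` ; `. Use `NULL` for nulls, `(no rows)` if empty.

Join each transactions row to its accounts via account_id.
Group joined rows by accounts.id; compute MIN(m.amount) per group.
  3: ids {16, 18, 20} → MIN(m.amount)=-40
  7: ids {7, 31} → MIN(m.amount)=44
  8: ids {2, 23} → MIN(m.amount)=67
  9: ids {15} → MIN(m.amount)=-28
  14: ids {10, 17, 25} → MIN(m.amount)=-148

Farid | -40 ; Nora | 44 ; Sam | 67 ; Uma | -28 ; Ravi | -148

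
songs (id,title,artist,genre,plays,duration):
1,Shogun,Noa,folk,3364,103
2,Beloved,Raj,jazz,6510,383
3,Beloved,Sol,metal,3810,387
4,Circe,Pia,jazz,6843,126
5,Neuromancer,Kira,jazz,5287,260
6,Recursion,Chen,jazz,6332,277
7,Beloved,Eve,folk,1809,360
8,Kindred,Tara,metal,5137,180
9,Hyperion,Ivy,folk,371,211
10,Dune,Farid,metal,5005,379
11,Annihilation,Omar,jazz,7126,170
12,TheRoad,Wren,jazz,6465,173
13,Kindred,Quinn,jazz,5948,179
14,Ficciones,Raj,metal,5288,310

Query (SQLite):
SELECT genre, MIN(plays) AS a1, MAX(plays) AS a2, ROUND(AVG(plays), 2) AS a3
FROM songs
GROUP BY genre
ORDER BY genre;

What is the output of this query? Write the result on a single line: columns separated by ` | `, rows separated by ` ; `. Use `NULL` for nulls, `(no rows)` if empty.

Group songs by genre.
Per group compute: MIN(plays), MAX(plays), ROUND(AVG(plays), 2).
  folk: ids {1, 7, 9} → MIN(plays)=371, MAX(plays)=3364, ROUND(AVG(plays), 2)=1848
  jazz: ids {2, 4, 5, 6, 11, 12, 13} → MIN(plays)=5287, MAX(plays)=7126, ROUND(AVG(plays), 2)=6358.71
  metal: ids {3, 8, 10, 14} → MIN(plays)=3810, MAX(plays)=5288, ROUND(AVG(plays), 2)=4810

folk | 371 | 3364 | 1848 ; jazz | 5287 | 7126 | 6358.71 ; metal | 3810 | 5288 | 4810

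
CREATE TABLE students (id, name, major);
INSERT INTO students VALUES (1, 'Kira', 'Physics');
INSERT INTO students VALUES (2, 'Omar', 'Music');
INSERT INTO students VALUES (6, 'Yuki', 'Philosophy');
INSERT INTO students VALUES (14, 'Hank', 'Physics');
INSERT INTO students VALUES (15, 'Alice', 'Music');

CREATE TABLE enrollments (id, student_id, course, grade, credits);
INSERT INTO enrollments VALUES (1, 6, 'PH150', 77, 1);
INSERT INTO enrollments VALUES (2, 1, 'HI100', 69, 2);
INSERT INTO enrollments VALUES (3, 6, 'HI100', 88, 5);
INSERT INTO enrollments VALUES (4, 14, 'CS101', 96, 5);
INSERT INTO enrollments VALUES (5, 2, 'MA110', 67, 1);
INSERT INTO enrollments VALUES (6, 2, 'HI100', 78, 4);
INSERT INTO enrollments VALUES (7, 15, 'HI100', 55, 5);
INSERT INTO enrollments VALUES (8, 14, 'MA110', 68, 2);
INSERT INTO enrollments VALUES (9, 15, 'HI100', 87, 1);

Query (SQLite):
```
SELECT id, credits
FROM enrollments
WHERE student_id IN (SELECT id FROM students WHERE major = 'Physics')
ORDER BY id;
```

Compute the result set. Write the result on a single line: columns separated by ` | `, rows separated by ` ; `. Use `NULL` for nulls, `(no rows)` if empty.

2 | 2 ; 4 | 5 ; 8 | 2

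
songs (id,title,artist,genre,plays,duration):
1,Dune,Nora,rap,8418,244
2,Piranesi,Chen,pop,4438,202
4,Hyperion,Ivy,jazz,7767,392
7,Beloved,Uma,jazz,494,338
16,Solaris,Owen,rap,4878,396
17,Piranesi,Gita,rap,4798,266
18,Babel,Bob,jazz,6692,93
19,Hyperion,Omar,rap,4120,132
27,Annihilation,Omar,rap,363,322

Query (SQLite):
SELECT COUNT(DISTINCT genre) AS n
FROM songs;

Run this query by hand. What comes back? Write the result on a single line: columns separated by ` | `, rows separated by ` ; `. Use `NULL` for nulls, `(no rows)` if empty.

Count distinct non-NULL genre values.

3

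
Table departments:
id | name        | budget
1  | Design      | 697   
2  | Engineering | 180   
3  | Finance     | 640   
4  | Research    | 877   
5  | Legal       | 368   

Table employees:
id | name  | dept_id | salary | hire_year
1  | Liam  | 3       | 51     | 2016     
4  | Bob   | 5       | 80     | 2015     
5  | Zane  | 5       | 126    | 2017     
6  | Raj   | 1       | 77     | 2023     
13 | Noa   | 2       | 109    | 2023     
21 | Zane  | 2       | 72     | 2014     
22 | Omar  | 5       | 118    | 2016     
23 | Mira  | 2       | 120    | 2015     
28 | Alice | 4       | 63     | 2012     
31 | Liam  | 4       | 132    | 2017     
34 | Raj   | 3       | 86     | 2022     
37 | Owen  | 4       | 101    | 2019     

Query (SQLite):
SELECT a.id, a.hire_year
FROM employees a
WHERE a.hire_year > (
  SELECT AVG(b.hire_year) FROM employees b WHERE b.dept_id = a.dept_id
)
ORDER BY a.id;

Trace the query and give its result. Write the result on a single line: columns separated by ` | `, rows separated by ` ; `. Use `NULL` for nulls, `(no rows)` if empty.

5 | 2017 ; 13 | 2023 ; 31 | 2017 ; 34 | 2022 ; 37 | 2019

For each employees row a, compute AVG(hire_year) over rows sharing a.dept_id.
Keep row a if a.hire_year > that per-group AVG.
  dept_id=1: AVG(hire_year) = 2023.0
  dept_id=2: AVG(hire_year) = 2017.333333
  dept_id=3: AVG(hire_year) = 2019.0
  dept_id=4: AVG(hire_year) = 2016.0
  dept_id=5: AVG(hire_year) = 2016.0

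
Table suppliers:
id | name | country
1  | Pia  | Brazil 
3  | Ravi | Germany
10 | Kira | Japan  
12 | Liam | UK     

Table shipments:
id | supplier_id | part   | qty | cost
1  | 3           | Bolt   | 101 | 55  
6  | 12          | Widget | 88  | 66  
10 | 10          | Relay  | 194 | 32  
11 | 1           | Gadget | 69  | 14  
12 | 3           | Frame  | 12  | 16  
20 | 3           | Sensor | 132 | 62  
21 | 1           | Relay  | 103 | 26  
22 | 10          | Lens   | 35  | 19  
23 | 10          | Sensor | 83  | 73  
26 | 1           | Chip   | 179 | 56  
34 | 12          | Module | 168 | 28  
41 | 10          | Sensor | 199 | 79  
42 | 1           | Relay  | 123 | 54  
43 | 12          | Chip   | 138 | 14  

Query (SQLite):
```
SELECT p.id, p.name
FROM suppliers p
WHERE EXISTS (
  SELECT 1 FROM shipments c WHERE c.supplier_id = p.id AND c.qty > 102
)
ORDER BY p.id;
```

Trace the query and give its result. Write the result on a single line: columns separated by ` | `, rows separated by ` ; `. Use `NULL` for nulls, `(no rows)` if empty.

1 | Pia ; 3 | Ravi ; 10 | Kira ; 12 | Liam

For each suppliers row, check whether any shipments with matching supplier_id has qty > 102.
Keep rows where that is true.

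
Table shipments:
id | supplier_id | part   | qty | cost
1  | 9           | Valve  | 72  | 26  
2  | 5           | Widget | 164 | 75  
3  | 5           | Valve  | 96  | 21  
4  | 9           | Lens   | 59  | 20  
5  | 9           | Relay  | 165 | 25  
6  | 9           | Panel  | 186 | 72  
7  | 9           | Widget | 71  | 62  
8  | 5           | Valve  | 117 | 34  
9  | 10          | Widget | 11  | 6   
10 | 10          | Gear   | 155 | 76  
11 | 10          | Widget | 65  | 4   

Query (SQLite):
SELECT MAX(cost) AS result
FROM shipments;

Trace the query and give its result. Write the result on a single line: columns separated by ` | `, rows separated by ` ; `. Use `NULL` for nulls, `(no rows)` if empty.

All cost values: [26, 75, 21, 20, 25, 72, 62, 34, 6, 76, 4].
MAX of non-NULL values = 76.

76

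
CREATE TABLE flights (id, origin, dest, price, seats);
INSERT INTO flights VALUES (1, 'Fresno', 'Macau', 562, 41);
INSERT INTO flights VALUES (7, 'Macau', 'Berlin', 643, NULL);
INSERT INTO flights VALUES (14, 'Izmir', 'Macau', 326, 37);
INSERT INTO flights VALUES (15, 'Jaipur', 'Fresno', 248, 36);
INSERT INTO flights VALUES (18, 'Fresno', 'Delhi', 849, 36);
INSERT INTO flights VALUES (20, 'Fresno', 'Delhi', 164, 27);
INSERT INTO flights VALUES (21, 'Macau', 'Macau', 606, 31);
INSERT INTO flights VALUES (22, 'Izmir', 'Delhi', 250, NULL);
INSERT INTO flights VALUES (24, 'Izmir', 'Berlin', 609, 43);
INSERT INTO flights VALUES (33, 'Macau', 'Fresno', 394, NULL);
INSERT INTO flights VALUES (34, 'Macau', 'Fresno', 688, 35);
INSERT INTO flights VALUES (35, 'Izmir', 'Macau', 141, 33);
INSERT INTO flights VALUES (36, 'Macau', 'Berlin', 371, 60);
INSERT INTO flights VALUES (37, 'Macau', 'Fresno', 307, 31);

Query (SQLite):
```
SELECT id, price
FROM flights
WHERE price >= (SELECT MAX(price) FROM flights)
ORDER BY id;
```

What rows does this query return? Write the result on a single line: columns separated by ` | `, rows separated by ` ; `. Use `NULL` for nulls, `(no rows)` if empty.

18 | 849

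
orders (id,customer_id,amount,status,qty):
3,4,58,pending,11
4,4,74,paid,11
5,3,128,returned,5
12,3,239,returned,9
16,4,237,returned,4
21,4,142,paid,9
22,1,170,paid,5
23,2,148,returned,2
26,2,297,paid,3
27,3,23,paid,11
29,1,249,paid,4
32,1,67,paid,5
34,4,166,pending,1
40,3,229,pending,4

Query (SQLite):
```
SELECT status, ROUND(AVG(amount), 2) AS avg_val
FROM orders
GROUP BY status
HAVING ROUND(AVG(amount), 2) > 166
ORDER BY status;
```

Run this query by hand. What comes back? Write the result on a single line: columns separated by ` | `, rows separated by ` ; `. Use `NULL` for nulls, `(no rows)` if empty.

returned | 188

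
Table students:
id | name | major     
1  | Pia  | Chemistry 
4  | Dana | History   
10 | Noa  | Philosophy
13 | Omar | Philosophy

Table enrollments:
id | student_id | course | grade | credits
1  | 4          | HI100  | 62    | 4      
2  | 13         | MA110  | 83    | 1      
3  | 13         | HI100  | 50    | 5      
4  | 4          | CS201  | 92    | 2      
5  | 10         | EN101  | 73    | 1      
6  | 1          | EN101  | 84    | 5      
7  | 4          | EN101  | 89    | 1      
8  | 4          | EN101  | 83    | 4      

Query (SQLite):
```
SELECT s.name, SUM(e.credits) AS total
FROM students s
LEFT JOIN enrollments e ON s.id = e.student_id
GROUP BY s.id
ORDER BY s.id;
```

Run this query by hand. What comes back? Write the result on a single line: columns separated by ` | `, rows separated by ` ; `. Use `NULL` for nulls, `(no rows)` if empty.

Pia | 5 ; Dana | 11 ; Noa | 1 ; Omar | 6

LEFT JOIN keeps every students row; unmatched ones get NULL for enrollments columns.
Group by students.id and compute SUM(e.credits). SUM over an all-NULL group is NULL.
  1: ids {6} → SUM(e.credits)=5
  4: ids {1, 4, 7, 8} → SUM(e.credits)=11
  10: ids {5} → SUM(e.credits)=1
  13: ids {2, 3} → SUM(e.credits)=6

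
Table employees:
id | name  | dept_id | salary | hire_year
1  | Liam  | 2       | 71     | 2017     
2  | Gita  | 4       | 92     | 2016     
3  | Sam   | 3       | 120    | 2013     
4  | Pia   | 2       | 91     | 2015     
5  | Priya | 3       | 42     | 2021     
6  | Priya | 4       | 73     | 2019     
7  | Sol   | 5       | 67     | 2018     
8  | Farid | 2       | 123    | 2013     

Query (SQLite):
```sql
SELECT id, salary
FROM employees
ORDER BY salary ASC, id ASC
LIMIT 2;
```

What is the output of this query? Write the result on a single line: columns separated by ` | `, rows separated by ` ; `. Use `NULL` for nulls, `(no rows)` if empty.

5 | 42 ; 7 | 67

Sort by salary asc, tiebreak id asc: (42, id=5), (67, id=7), (71, id=1), (73, id=6), (91, id=4) …. Take first 2.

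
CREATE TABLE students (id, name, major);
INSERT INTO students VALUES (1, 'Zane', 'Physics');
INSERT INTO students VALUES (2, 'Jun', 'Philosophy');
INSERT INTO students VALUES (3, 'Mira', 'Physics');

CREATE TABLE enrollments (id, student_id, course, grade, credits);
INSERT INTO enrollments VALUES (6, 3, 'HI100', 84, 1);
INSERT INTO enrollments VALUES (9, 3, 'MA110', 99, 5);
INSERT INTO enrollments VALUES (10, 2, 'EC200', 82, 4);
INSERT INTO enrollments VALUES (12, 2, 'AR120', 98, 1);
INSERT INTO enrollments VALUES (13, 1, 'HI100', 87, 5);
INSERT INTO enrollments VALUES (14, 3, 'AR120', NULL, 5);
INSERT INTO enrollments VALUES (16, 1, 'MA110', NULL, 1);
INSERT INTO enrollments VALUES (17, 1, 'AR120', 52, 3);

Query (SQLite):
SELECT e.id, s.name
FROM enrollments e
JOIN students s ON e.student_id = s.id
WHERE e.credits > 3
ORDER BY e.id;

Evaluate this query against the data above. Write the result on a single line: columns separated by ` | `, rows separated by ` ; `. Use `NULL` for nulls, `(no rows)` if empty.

9 | Mira ; 10 | Jun ; 13 | Zane ; 14 | Mira

Each enrollments row matches the students row where student_id = students.id.
Then keep rows with e.credits > 3.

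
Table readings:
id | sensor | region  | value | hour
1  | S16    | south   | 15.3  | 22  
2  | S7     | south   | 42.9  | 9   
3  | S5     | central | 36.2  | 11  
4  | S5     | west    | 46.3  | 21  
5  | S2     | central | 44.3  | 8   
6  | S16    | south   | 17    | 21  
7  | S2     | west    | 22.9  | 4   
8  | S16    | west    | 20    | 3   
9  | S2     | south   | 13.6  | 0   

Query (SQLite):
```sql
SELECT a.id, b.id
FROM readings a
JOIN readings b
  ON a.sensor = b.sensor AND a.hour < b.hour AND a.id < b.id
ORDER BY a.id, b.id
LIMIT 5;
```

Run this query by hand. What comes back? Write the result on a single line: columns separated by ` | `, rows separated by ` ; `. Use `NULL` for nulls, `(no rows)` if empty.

3 | 4

Pairs (a,b) with same sensor, a.hour < b.hour, a.id < b.id.
sensor groups: S16:{1,6,8} S2:{5,7,9} S5:{3,4} S7:{2}
Ordered by (a.id, b.id); first 5.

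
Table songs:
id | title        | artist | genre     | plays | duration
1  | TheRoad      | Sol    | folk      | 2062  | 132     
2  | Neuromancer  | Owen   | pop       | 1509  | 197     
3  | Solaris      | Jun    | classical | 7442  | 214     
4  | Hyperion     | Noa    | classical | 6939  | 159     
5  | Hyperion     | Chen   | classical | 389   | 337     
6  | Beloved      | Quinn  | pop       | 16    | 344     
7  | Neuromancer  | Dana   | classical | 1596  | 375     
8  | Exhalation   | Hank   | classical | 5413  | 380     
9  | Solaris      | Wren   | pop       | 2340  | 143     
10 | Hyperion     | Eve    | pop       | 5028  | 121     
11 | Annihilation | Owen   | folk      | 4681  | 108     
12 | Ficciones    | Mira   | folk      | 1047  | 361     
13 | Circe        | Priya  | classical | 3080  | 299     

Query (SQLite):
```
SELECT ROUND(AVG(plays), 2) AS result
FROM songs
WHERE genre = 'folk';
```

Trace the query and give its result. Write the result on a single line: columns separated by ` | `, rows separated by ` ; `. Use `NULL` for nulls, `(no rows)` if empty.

Rows where genre='folk' → plays values: [2062, 4681, 1047].
AVG = 7790 / 3 (rounded to 2 dp).

2596.67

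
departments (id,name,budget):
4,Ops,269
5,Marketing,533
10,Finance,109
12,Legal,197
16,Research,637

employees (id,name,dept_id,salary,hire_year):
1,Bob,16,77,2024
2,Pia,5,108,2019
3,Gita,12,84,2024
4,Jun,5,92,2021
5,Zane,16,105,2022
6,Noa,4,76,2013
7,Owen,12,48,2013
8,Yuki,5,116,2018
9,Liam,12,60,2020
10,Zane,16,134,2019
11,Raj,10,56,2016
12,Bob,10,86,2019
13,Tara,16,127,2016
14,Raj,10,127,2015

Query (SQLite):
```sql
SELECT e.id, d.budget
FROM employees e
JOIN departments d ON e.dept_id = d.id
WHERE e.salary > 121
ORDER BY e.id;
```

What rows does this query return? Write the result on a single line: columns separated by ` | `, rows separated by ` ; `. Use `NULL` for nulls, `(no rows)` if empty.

10 | 637 ; 13 | 637 ; 14 | 109

Each employees row matches the departments row where dept_id = departments.id.
Then keep rows with e.salary > 121.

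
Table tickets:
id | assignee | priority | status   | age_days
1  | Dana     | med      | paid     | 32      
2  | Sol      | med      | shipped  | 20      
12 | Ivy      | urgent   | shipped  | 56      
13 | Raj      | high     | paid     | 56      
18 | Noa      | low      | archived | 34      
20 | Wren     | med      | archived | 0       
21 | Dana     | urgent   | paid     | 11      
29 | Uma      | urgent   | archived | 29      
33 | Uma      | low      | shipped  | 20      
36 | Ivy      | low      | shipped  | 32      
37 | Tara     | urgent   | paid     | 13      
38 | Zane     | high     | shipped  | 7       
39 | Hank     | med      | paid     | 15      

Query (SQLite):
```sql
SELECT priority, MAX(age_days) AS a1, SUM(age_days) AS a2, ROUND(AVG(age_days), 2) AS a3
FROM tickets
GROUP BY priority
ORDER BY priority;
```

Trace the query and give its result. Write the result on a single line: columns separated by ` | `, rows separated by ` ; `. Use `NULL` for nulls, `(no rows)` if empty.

Group tickets by priority.
Per group compute: MAX(age_days), SUM(age_days), ROUND(AVG(age_days), 2).
  high: ids {13, 38} → MAX(age_days)=56, SUM(age_days)=63, ROUND(AVG(age_days), 2)=31.5
  low: ids {18, 33, 36} → MAX(age_days)=34, SUM(age_days)=86, ROUND(AVG(age_days), 2)=28.67
  med: ids {1, 2, 20, 39} → MAX(age_days)=32, SUM(age_days)=67, ROUND(AVG(age_days), 2)=16.75
  urgent: ids {12, 21, 29, 37} → MAX(age_days)=56, SUM(age_days)=109, ROUND(AVG(age_days), 2)=27.25

high | 56 | 63 | 31.5 ; low | 34 | 86 | 28.67 ; med | 32 | 67 | 16.75 ; urgent | 56 | 109 | 27.25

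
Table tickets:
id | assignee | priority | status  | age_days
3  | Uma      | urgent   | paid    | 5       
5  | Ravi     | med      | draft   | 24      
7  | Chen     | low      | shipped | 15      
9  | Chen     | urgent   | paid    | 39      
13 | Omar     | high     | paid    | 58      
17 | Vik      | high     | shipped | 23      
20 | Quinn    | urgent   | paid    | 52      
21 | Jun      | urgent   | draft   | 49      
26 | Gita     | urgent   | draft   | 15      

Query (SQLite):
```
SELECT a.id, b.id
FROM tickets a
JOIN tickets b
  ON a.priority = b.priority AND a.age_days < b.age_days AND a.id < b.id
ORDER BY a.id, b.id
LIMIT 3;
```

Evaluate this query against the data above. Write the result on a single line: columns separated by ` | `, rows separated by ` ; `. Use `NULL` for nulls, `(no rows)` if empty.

Pairs (a,b) with same priority, a.age_days < b.age_days, a.id < b.id.
priority groups: high:{13,17} low:{7} med:{5} urgent:{3,9,20,21,26}
Ordered by (a.id, b.id); first 3.

3 | 9 ; 3 | 20 ; 3 | 21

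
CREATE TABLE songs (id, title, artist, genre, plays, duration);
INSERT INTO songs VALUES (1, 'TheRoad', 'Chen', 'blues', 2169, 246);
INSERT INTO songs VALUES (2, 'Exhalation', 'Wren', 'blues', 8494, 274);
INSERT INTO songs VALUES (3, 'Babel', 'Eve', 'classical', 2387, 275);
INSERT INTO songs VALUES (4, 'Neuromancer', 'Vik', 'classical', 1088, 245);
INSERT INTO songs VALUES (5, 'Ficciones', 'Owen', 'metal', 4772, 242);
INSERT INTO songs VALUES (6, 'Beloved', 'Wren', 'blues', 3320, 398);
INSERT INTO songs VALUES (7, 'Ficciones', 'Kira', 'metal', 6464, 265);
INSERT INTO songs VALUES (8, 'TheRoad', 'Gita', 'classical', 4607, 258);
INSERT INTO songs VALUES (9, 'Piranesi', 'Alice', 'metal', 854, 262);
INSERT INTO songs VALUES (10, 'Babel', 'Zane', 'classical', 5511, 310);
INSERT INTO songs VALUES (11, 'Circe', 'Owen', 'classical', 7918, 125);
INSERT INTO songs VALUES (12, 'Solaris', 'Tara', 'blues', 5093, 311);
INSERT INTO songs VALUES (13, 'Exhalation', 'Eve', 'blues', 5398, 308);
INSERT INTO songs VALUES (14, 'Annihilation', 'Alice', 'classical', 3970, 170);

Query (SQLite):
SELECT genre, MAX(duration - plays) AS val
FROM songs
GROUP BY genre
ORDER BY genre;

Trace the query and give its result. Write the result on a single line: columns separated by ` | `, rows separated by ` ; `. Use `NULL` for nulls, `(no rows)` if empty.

For each row compute duration - plays.
Group by genre; take MAX of the expression per group.
  blues: ids {1, 2, 6, 12, 13} → MAX(duration - plays)=-1923
  classical: ids {3, 4, 8, 10, 11, 14} → MAX(duration - plays)=-843
  metal: ids {5, 7, 9} → MAX(duration - plays)=-592

blues | -1923 ; classical | -843 ; metal | -592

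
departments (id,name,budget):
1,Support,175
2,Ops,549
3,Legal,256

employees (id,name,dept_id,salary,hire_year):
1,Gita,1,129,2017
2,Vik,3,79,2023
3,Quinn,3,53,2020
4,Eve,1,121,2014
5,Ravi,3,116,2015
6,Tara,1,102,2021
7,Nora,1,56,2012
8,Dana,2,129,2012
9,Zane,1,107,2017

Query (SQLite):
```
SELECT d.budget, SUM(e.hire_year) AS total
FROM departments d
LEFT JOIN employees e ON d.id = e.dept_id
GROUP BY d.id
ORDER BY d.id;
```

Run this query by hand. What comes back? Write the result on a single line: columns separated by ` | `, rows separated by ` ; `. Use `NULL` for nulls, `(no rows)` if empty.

LEFT JOIN keeps every departments row; unmatched ones get NULL for employees columns.
Group by departments.id and compute SUM(e.hire_year). SUM over an all-NULL group is NULL.
  1: ids {1, 4, 6, 7, 9} → SUM(e.hire_year)=10081
  2: ids {8} → SUM(e.hire_year)=2012
  3: ids {2, 3, 5} → SUM(e.hire_year)=6058

175 | 10081 ; 549 | 2012 ; 256 | 6058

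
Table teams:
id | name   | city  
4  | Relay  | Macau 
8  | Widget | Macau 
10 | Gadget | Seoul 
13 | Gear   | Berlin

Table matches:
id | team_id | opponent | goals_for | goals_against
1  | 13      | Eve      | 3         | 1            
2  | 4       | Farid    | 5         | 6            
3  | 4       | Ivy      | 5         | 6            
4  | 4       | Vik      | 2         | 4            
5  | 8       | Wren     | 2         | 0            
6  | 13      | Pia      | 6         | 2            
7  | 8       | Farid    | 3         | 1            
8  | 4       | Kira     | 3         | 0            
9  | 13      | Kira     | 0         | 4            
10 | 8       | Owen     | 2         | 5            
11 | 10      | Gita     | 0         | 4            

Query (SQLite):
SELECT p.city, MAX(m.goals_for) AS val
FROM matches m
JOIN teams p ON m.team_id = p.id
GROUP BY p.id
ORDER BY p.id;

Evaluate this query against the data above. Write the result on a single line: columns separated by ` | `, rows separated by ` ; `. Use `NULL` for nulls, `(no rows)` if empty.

Macau | 5 ; Macau | 3 ; Seoul | 0 ; Berlin | 6

Join each matches row to its teams via team_id.
Group joined rows by teams.id; compute MAX(m.goals_for) per group.
  4: ids {2, 3, 4, 8} → MAX(m.goals_for)=5
  8: ids {5, 7, 10} → MAX(m.goals_for)=3
  10: ids {11} → MAX(m.goals_for)=0
  13: ids {1, 6, 9} → MAX(m.goals_for)=6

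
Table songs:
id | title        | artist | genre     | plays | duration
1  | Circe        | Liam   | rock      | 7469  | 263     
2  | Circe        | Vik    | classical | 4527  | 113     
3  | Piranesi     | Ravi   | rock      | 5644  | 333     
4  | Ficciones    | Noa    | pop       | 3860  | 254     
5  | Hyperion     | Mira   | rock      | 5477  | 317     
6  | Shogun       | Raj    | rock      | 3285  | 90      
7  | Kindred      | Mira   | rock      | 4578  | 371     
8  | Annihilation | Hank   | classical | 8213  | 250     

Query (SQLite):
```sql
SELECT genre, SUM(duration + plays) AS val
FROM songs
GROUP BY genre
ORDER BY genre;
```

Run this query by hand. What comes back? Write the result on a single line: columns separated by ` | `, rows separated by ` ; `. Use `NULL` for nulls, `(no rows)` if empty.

classical | 13103 ; pop | 4114 ; rock | 27827

For each row compute duration + plays.
Group by genre; take SUM of the expression per group.
  classical: ids {2, 8} → SUM(duration + plays)=13103
  pop: ids {4} → SUM(duration + plays)=4114
  rock: ids {1, 3, 5, 6, 7} → SUM(duration + plays)=27827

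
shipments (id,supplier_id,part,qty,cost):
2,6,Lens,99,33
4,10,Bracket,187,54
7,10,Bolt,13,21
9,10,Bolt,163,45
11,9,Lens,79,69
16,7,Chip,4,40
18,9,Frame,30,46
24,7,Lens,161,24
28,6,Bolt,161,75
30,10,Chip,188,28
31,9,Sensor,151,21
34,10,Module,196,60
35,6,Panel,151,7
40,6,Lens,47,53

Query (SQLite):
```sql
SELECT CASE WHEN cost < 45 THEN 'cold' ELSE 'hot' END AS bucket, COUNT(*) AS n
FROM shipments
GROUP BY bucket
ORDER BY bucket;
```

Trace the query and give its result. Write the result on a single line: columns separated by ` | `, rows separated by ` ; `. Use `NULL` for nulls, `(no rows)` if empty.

cold | 7 ; hot | 7

Bucket rows by cost < 45 → 'cold' else 'hot'; count each bucket.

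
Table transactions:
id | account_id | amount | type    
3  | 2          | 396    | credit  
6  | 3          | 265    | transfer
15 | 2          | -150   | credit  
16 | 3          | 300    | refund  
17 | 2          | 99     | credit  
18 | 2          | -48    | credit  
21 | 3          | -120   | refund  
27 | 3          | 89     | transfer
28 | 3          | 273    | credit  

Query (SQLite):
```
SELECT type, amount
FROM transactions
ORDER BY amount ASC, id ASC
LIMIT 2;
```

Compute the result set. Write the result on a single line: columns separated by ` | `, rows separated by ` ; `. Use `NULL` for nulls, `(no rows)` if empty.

Sort by amount asc, tiebreak id asc: (-150, id=15), (-120, id=21), (-48, id=18), (89, id=27), (99, id=17) …. Take first 2.

credit | -150 ; refund | -120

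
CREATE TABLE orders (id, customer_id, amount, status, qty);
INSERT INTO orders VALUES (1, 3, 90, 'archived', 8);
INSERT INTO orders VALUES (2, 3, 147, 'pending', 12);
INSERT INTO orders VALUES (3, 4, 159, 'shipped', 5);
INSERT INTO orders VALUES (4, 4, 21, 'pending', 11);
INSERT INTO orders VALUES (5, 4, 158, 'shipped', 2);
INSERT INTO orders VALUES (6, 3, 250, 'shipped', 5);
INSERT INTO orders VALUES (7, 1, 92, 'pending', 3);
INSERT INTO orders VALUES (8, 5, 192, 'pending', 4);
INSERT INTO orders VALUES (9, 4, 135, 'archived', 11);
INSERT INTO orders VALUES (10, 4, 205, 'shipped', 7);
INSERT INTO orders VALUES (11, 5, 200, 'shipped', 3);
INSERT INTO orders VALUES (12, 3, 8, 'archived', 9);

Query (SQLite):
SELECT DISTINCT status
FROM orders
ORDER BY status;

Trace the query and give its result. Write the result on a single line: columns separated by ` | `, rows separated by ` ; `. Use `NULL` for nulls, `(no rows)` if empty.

Collect distinct status values from orders.

archived ; pending ; shipped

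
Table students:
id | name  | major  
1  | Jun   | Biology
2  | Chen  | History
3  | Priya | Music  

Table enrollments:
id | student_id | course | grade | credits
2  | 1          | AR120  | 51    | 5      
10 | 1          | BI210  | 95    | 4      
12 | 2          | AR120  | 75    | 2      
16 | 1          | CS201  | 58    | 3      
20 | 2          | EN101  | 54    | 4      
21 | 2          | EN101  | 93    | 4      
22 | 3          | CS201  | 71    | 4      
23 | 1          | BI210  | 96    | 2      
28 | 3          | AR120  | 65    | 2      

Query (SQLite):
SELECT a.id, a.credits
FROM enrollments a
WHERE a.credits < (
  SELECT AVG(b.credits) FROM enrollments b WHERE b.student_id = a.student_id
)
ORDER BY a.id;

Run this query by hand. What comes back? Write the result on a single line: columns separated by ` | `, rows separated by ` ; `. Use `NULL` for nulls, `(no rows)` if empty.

For each enrollments row a, compute AVG(credits) over rows sharing a.student_id.
Keep row a if a.credits < that per-group AVG.
  student_id=1: AVG(credits) = 3.5
  student_id=2: AVG(credits) = 3.333333
  student_id=3: AVG(credits) = 3.0

12 | 2 ; 16 | 3 ; 23 | 2 ; 28 | 2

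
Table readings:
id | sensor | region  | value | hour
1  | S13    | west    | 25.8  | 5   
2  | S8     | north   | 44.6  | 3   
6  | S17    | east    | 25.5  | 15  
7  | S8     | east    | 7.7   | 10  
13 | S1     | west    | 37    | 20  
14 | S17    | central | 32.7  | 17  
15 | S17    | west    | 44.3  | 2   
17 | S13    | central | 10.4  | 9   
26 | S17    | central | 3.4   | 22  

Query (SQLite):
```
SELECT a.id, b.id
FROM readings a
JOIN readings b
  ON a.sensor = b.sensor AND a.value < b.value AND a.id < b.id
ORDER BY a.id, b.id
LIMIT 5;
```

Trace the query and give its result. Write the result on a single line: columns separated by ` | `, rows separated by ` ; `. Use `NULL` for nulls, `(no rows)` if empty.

Pairs (a,b) with same sensor, a.value < b.value, a.id < b.id.
sensor groups: S1:{13} S13:{1,17} S17:{6,14,15,26} S8:{2,7}
Ordered by (a.id, b.id); first 5.

6 | 14 ; 6 | 15 ; 14 | 15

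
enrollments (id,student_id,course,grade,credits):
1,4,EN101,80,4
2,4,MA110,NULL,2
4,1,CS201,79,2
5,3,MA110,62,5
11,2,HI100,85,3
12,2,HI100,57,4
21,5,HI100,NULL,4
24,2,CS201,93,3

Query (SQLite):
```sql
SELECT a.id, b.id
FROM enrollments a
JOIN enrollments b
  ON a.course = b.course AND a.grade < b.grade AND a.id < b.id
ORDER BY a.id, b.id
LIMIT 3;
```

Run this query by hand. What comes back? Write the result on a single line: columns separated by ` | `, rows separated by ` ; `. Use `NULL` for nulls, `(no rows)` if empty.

4 | 24

Pairs (a,b) with same course, a.grade < b.grade, a.id < b.id.
course groups: CS201:{4,24} EN101:{1} HI100:{11,12,21} MA110:{2,5}
Ordered by (a.id, b.id); first 3.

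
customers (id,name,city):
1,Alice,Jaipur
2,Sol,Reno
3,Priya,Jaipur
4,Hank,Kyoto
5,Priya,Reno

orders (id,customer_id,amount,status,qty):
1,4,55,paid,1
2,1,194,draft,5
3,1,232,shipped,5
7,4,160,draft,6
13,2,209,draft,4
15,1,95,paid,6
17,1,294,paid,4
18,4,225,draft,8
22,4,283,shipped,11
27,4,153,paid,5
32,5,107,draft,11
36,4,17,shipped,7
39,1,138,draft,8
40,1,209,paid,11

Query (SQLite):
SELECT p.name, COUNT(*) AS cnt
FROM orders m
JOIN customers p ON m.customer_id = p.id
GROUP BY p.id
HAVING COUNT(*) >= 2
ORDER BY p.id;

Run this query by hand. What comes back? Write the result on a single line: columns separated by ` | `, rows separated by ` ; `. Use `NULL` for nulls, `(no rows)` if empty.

Join each orders row to its customers via customer_id.
Group joined rows by customers.id; compute COUNT(*) per group.
HAVING: keep groups with count ≥ 2.
  1: ids {2, 3, 15, 17, 39, 40} → COUNT(*)=6
  2: ids {13} → COUNT(*)=1
  4: ids {1, 7, 18, 22, 27, 36} → COUNT(*)=6
  5: ids {32} → COUNT(*)=1

Alice | 6 ; Hank | 6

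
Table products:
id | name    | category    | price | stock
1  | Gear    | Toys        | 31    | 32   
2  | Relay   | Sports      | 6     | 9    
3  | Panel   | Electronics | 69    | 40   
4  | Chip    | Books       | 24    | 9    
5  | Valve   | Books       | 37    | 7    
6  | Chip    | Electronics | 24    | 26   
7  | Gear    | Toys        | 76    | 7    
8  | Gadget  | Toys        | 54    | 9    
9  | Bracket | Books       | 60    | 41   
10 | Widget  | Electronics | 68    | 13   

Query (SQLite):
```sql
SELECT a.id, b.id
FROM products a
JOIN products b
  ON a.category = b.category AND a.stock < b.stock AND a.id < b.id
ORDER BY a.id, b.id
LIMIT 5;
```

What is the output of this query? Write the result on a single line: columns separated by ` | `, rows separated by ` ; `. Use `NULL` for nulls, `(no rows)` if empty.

4 | 9 ; 5 | 9 ; 7 | 8

Pairs (a,b) with same category, a.stock < b.stock, a.id < b.id.
category groups: Books:{4,5,9} Electronics:{3,6,10} Sports:{2} Toys:{1,7,8}
Ordered by (a.id, b.id); first 5.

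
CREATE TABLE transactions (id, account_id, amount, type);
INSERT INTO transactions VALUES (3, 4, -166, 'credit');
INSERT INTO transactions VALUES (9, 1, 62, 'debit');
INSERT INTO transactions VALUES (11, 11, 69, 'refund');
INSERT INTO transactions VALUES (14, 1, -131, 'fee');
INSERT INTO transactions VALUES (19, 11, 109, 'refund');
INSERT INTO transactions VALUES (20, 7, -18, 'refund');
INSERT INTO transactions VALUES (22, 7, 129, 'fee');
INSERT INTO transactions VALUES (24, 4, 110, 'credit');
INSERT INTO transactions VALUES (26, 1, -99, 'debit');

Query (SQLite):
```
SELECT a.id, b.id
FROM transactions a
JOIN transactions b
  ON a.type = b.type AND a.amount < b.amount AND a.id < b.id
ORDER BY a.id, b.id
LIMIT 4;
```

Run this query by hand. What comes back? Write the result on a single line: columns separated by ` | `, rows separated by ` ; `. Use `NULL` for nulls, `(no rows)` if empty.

3 | 24 ; 11 | 19 ; 14 | 22

Pairs (a,b) with same type, a.amount < b.amount, a.id < b.id.
type groups: credit:{3,24} debit:{9,26} fee:{14,22} refund:{11,19,20}
Ordered by (a.id, b.id); first 4.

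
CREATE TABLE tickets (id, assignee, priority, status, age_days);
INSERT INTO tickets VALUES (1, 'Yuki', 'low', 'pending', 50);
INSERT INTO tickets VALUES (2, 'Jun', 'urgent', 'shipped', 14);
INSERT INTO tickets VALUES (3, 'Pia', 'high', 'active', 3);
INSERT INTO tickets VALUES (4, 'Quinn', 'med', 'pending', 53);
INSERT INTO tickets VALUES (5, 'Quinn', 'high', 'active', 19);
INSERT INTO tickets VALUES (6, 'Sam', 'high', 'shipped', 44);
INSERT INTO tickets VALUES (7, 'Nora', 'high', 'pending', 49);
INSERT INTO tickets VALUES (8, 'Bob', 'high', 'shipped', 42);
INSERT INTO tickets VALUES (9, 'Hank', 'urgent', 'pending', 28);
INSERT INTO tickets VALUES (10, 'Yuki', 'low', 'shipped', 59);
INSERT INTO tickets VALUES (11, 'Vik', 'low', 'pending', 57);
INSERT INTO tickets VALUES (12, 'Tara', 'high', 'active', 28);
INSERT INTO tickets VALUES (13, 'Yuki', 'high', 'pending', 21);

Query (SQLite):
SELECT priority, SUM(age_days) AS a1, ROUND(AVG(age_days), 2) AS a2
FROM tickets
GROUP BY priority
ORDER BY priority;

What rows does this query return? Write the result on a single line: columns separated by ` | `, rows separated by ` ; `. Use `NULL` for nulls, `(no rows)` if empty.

high | 206 | 29.43 ; low | 166 | 55.33 ; med | 53 | 53 ; urgent | 42 | 21

Group tickets by priority.
Per group compute: SUM(age_days), ROUND(AVG(age_days), 2).
  high: ids {3, 5, 6, 7, 8, 12, 13} → SUM(age_days)=206, ROUND(AVG(age_days), 2)=29.43
  low: ids {1, 10, 11} → SUM(age_days)=166, ROUND(AVG(age_days), 2)=55.33
  med: ids {4} → SUM(age_days)=53, ROUND(AVG(age_days), 2)=53
  urgent: ids {2, 9} → SUM(age_days)=42, ROUND(AVG(age_days), 2)=21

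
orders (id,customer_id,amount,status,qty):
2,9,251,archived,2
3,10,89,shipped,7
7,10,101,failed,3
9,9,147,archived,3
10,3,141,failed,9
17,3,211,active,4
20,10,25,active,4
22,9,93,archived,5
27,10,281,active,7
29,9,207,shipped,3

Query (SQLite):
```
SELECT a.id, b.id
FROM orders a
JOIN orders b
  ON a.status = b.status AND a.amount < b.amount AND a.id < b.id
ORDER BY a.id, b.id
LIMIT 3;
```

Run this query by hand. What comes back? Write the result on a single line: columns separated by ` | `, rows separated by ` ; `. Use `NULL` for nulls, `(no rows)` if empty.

Pairs (a,b) with same status, a.amount < b.amount, a.id < b.id.
status groups: active:{17,20,27} archived:{2,9,22} failed:{7,10} shipped:{3,29}
Ordered by (a.id, b.id); first 3.

3 | 29 ; 7 | 10 ; 17 | 27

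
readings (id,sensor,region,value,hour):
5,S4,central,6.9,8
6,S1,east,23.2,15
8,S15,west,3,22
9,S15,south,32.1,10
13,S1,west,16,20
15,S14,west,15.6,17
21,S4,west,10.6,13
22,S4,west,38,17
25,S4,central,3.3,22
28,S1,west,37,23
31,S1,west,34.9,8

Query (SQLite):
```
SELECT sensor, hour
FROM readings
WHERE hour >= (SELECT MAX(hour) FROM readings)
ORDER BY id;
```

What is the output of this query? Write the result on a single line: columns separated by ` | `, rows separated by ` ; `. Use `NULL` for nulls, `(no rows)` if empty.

S1 | 23

Scalar subquery: MAX(hour) over all readings rows = 23.
Keep rows where hour >= that value.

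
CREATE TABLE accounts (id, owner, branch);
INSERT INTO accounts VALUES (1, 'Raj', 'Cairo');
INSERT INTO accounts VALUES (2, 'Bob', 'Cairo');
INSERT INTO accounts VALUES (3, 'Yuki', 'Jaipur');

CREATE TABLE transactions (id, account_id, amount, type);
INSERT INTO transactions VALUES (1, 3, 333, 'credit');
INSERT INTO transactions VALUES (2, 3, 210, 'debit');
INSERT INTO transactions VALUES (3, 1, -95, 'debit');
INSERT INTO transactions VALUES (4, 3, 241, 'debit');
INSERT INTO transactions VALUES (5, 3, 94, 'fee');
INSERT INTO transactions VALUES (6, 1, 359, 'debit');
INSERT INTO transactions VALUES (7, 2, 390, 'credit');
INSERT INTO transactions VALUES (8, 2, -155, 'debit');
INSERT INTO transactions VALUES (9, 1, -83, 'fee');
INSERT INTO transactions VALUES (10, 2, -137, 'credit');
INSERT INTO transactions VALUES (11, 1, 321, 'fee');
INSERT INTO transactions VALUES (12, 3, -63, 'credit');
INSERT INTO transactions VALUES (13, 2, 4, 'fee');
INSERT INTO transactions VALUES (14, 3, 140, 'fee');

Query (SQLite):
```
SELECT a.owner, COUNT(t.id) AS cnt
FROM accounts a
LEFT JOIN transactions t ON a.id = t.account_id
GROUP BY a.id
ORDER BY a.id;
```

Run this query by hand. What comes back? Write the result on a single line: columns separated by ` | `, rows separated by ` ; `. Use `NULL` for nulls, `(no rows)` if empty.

Raj | 4 ; Bob | 4 ; Yuki | 6

LEFT JOIN keeps every accounts row; unmatched ones get NULL for transactions columns.
Group by accounts.id and compute COUNT(t.id). COUNT(col) of an all-NULL group is 0.
  1: ids {3, 6, 9, 11} → COUNT(t.id)=4
  2: ids {7, 8, 10, 13} → COUNT(t.id)=4
  3: ids {1, 2, 4, 5, 12, 14} → COUNT(t.id)=6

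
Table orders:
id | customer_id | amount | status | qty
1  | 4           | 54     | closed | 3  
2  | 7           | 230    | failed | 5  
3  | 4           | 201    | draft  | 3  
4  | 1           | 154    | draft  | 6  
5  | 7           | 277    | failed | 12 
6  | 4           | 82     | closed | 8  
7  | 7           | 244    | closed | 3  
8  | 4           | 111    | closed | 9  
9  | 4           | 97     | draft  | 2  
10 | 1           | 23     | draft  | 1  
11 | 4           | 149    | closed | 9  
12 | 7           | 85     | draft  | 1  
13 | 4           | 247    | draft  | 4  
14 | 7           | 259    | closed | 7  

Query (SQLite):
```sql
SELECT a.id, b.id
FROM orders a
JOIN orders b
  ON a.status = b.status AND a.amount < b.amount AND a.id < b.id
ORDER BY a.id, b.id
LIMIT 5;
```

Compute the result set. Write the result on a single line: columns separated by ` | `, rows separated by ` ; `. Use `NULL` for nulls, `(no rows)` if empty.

1 | 6 ; 1 | 7 ; 1 | 8 ; 1 | 11 ; 1 | 14

Pairs (a,b) with same status, a.amount < b.amount, a.id < b.id.
status groups: closed:{1,6,7,8,11,14} draft:{3,4,9,10,12,13} failed:{2,5}
Ordered by (a.id, b.id); first 5.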